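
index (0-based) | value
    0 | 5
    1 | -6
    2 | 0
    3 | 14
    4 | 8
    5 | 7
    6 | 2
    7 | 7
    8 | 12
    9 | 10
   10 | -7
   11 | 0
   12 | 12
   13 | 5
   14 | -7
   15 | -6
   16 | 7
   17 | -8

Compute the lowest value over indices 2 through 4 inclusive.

0

Elements at indices 2..4: 0, 14, 8
min(0, 14, 8) = 0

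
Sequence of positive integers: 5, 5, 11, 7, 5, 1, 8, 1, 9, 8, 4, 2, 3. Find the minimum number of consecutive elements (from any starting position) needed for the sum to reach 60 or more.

10

Extend right; whenever the sum reaches 60, record the length and shrink from the left:
add 5: running sum 5 < 60
add 5: running sum 10 < 60
add 11: running sum 21 < 60
add 7: running sum 28 < 60
add 5: running sum 33 < 60
add 1: running sum 34 < 60
add 8: running sum 42 < 60
add 1: running sum 43 < 60
add 9: running sum 52 < 60
end 9: [5, 5, 11, 7, 5, 1, 8, 1, 9, 8] sum 60, len 10
end 10: [5, 5, 11, 7, 5, 1, 8, 1, 9, 8, 4] sum 64, len 11
end 11: [5, 11, 7, 5, 1, 8, 1, 9, 8, 4, 2] sum 61, len 11
end 12: [5, 11, 7, 5, 1, 8, 1, 9, 8, 4, 2, 3] sum 64, len 12
Shortest qualifying length: 10.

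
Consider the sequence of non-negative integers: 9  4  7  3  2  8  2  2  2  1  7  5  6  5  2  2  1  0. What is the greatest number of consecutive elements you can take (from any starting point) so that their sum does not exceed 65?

Extend to the right; shrink from the left whenever the sum exceeds 65:
[9] sum 9 len 1
[9, 4] sum 13 len 2
[9, 4, 7] sum 20 len 3
[9, 4, 7, 3] sum 23 len 4
[9, 4, 7, 3, 2] sum 25 len 5
[9, 4, 7, 3, 2, 8] sum 33 len 6
[9, 4, 7, 3, 2, 8, 2] sum 35 len 7
[9, 4, 7, 3, 2, 8, 2, 2] sum 37 len 8
[9, 4, 7, 3, 2, 8, 2, 2, 2] sum 39 len 9
[9, 4, 7, 3, 2, 8, 2, 2, 2, 1] sum 40 len 10
[9, 4, 7, 3, 2, 8, 2, 2, 2, 1, 7] sum 47 len 11
[9, 4, 7, 3, 2, 8, 2, 2, 2, 1, 7, 5] sum 52 len 12
[9, 4, 7, 3, 2, 8, 2, 2, 2, 1, 7, 5, 6] sum 58 len 13
[9, 4, 7, 3, 2, 8, 2, 2, 2, 1, 7, 5, 6, 5] sum 63 len 14
[9, 4, 7, 3, 2, 8, 2, 2, 2, 1, 7, 5, 6, 5, 2] sum 65 len 15
[4, 7, 3, 2, 8, 2, 2, 2, 1, 7, 5, 6, 5, 2, 2] sum 58 len 15
[4, 7, 3, 2, 8, 2, 2, 2, 1, 7, 5, 6, 5, 2, 2, 1] sum 59 len 16
[4, 7, 3, 2, 8, 2, 2, 2, 1, 7, 5, 6, 5, 2, 2, 1, 0] sum 59 len 17
Longest length seen: 17.

17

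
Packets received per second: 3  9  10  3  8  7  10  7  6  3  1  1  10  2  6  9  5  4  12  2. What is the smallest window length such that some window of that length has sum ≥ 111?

add 3: running sum 3 < 111
add 9: running sum 12 < 111
add 10: running sum 22 < 111
add 3: running sum 25 < 111
add 8: running sum 33 < 111
add 7: running sum 40 < 111
add 10: running sum 50 < 111
add 7: running sum 57 < 111
add 6: running sum 63 < 111
add 3: running sum 66 < 111
add 1: running sum 67 < 111
add 1: running sum 68 < 111
add 10: running sum 78 < 111
add 2: running sum 80 < 111
add 6: running sum 86 < 111
add 9: running sum 95 < 111
add 5: running sum 100 < 111
add 4: running sum 104 < 111
add 12: shortest ending here [9, 10, 3, 8, 7, 10, 7, 6, 3, 1, 1, 10, 2, 6, 9, 5, 4, 12] sum 113, len 18
add 2: shortest ending here [9, 10, 3, 8, 7, 10, 7, 6, 3, 1, 1, 10, 2, 6, 9, 5, 4, 12, 2] sum 115, len 19
Shortest qualifying length: 18.

18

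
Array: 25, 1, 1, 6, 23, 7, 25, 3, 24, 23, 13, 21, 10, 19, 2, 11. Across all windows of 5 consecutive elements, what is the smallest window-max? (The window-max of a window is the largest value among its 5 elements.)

(25, 1, 1, 6, 23) → max 25
(1, 1, 6, 23, 7) → max 23
(1, 6, 23, 7, 25) → max 25
(6, 23, 7, 25, 3) → max 25
(23, 7, 25, 3, 24) → max 25
(7, 25, 3, 24, 23) → max 25
(25, 3, 24, 23, 13) → max 25
(3, 24, 23, 13, 21) → max 24
(24, 23, 13, 21, 10) → max 24
(23, 13, 21, 10, 19) → max 23
(13, 21, 10, 19, 2) → max 21
(21, 10, 19, 2, 11) → max 21
Smallest of these is 21.

21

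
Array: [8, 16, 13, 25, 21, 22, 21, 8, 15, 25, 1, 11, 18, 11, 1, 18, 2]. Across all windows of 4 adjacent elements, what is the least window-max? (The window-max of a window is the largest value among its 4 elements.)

18

(8, 16, 13, 25) → max 25
(16, 13, 25, 21) → max 25
(13, 25, 21, 22) → max 25
(25, 21, 22, 21) → max 25
(21, 22, 21, 8) → max 22
(22, 21, 8, 15) → max 22
(21, 8, 15, 25) → max 25
(8, 15, 25, 1) → max 25
(15, 25, 1, 11) → max 25
(25, 1, 11, 18) → max 25
(1, 11, 18, 11) → max 18
(11, 18, 11, 1) → max 18
(18, 11, 1, 18) → max 18
(11, 1, 18, 2) → max 18
Least of these is 18.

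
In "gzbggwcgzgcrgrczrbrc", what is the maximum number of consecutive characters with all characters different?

add g: [g] len 1
add z: [g, z] len 2
add b: [g, z, b] len 3
add g (repeat g, move left end past it): [z, b, g] len 3
add g (repeat g, move left end past it): [g] len 1
add w: [g, w] len 2
add c: [g, w, c] len 3
add g (repeat g, move left end past it): [w, c, g] len 3
add z: [w, c, g, z] len 4
add g (repeat g, move left end past it): [z, g] len 2
add c: [z, g, c] len 3
add r: [z, g, c, r] len 4
add g (repeat g, move left end past it): [c, r, g] len 3
add r (repeat r, move left end past it): [g, r] len 2
add c: [g, r, c] len 3
add z: [g, r, c, z] len 4
add r (repeat r, move left end past it): [c, z, r] len 3
add b: [c, z, r, b] len 4
add r (repeat r, move left end past it): [b, r] len 2
add c: [b, r, c] len 3
Longest all-distinct length: 4.

4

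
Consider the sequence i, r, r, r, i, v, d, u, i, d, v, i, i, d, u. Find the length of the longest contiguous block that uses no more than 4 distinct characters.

add i: window [i] (1 distinct), len 1
add r: window [i, r] (2 distinct), len 2
add r: window [i, r, r] (2 distinct), len 3
add r: window [i, r, r, r] (2 distinct), len 4
add i: window [i, r, r, r, i] (2 distinct), len 5
add v: window [i, r, r, r, i, v] (3 distinct), len 6
add d: window [i, r, r, r, i, v, d] (4 distinct), len 7
add u: window [i, v, d, u] (4 distinct), len 4
add i: window [i, v, d, u, i] (4 distinct), len 5
add d: window [i, v, d, u, i, d] (4 distinct), len 6
add v: window [i, v, d, u, i, d, v] (4 distinct), len 7
add i: window [i, v, d, u, i, d, v, i] (4 distinct), len 8
add i: window [i, v, d, u, i, d, v, i, i] (4 distinct), len 9
add d: window [i, v, d, u, i, d, v, i, i, d] (4 distinct), len 10
add u: window [i, v, d, u, i, d, v, i, i, d, u] (4 distinct), len 11
Longest length with ≤4 distinct: 11.

11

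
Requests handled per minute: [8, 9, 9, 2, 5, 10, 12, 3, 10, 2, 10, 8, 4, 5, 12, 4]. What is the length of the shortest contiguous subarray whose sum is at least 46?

6

Extend right; whenever the sum reaches 46, record the length and shrink from the left:
add 8: running sum 8 < 46
add 9: running sum 17 < 46
add 9: running sum 26 < 46
add 2: running sum 28 < 46
add 5: running sum 33 < 46
add 10: running sum 43 < 46
add 12: shortest ending here [9, 9, 2, 5, 10, 12] sum 47, len 6
add 3: shortest ending here [9, 9, 2, 5, 10, 12, 3] sum 50, len 7
add 10: shortest ending here [9, 2, 5, 10, 12, 3, 10] sum 51, len 7
add 2: shortest ending here [9, 2, 5, 10, 12, 3, 10, 2] sum 53, len 8
add 10: shortest ending here [10, 12, 3, 10, 2, 10] sum 47, len 6
add 8: shortest ending here [10, 12, 3, 10, 2, 10, 8] sum 55, len 7
add 4: shortest ending here [12, 3, 10, 2, 10, 8, 4] sum 49, len 7
add 5: shortest ending here [12, 3, 10, 2, 10, 8, 4, 5] sum 54, len 8
add 12: shortest ending here [10, 2, 10, 8, 4, 5, 12] sum 51, len 7
add 4: shortest ending here [10, 2, 10, 8, 4, 5, 12, 4] sum 55, len 8
Shortest qualifying length: 6.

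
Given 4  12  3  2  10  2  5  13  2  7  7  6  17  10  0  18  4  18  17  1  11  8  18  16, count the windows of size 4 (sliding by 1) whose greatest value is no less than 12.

[4, 12, 3, 2] → max 12  ≥ 12 ✓
[12, 3, 2, 10] → max 12  ≥ 12 ✓
[3, 2, 10, 2] → max 10
[2, 10, 2, 5] → max 10
[10, 2, 5, 13] → max 13  ≥ 12 ✓
[2, 5, 13, 2] → max 13  ≥ 12 ✓
[5, 13, 2, 7] → max 13  ≥ 12 ✓
[13, 2, 7, 7] → max 13  ≥ 12 ✓
[2, 7, 7, 6] → max 7
[7, 7, 6, 17] → max 17  ≥ 12 ✓
[7, 6, 17, 10] → max 17  ≥ 12 ✓
[6, 17, 10, 0] → max 17  ≥ 12 ✓
[17, 10, 0, 18] → max 18  ≥ 12 ✓
[10, 0, 18, 4] → max 18  ≥ 12 ✓
[0, 18, 4, 18] → max 18  ≥ 12 ✓
[18, 4, 18, 17] → max 18  ≥ 12 ✓
[4, 18, 17, 1] → max 18  ≥ 12 ✓
[18, 17, 1, 11] → max 18  ≥ 12 ✓
[17, 1, 11, 8] → max 17  ≥ 12 ✓
[1, 11, 8, 18] → max 18  ≥ 12 ✓
[11, 8, 18, 16] → max 18  ≥ 12 ✓
18 windows satisfy the condition.

18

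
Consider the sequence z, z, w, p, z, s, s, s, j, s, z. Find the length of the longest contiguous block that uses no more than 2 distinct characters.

5

[z] 1 distinct, len 1
[z, z] 1 distinct, len 2
[z, z, w] 2 distinct, len 3
[w, p] 2 distinct, len 2
[p, z] 2 distinct, len 2
[z, s] 2 distinct, len 2
[z, s, s] 2 distinct, len 3
[z, s, s, s] 2 distinct, len 4
[s, s, s, j] 2 distinct, len 4
[s, s, s, j, s] 2 distinct, len 5
[s, z] 2 distinct, len 2
Longest length with ≤2 distinct: 5.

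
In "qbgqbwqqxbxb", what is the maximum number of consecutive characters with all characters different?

4

[q] len 1
[q, b] len 2
[q, b, g] len 3
[b, g, q] len 3
[g, q, b] len 3
[g, q, b, w] len 4
[b, w, q] len 3
[q] len 1
[q, x] len 2
[q, x, b] len 3
[b, x] len 2
[x, b] len 2
Longest all-distinct length: 4.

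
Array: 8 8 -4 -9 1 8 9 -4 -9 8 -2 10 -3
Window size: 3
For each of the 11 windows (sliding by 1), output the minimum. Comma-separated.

-4, -9, -9, -9, 1, -4, -9, -9, -9, -2, -3

(8, 8, -4) → min -4
(8, -4, -9) → min -9
(-4, -9, 1) → min -9
(-9, 1, 8) → min -9
(1, 8, 9) → min 1
(8, 9, -4) → min -4
(9, -4, -9) → min -9
(-4, -9, 8) → min -9
(-9, 8, -2) → min -9
(8, -2, 10) → min -2
(-2, 10, -3) → min -3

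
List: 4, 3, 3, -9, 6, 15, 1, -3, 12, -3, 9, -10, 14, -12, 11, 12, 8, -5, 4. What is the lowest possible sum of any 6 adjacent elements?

(4, 3, 3, -9, 6, 15) → sum 22
(3, 3, -9, 6, 15, 1) → sum 19
(3, -9, 6, 15, 1, -3) → sum 13
(-9, 6, 15, 1, -3, 12) → sum 22
(6, 15, 1, -3, 12, -3) → sum 28
(15, 1, -3, 12, -3, 9) → sum 31
(1, -3, 12, -3, 9, -10) → sum 6
(-3, 12, -3, 9, -10, 14) → sum 19
(12, -3, 9, -10, 14, -12) → sum 10
(-3, 9, -10, 14, -12, 11) → sum 9
(9, -10, 14, -12, 11, 12) → sum 24
(-10, 14, -12, 11, 12, 8) → sum 23
(14, -12, 11, 12, 8, -5) → sum 28
(-12, 11, 12, 8, -5, 4) → sum 18
Lowest of these is 6.

6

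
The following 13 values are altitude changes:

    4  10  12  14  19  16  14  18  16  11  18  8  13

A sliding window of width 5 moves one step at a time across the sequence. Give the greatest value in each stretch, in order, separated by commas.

(4, 10, 12, 14, 19) → max 19
(10, 12, 14, 19, 16) → max 19
(12, 14, 19, 16, 14) → max 19
(14, 19, 16, 14, 18) → max 19
(19, 16, 14, 18, 16) → max 19
(16, 14, 18, 16, 11) → max 18
(14, 18, 16, 11, 18) → max 18
(18, 16, 11, 18, 8) → max 18
(16, 11, 18, 8, 13) → max 18

19, 19, 19, 19, 19, 18, 18, 18, 18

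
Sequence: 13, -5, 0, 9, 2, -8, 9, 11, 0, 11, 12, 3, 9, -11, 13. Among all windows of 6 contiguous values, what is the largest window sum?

46

[13, -5, 0, 9, 2, -8] → sum 11
[-5, 0, 9, 2, -8, 9] → sum 7
[0, 9, 2, -8, 9, 11] → sum 23
[9, 2, -8, 9, 11, 0] → sum 23
[2, -8, 9, 11, 0, 11] → sum 25
[-8, 9, 11, 0, 11, 12] → sum 35
[9, 11, 0, 11, 12, 3] → sum 46
[11, 0, 11, 12, 3, 9] → sum 46
[0, 11, 12, 3, 9, -11] → sum 24
[11, 12, 3, 9, -11, 13] → sum 37
Largest of these is 46.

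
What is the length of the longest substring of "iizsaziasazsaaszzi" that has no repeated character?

4

[i] len 1
[i] len 1
[i, z] len 2
[i, z, s] len 3
[i, z, s, a] len 4
[s, a, z] len 3
[s, a, z, i] len 4
[z, i, a] len 3
[z, i, a, s] len 4
[s, a] len 2
[s, a, z] len 3
[a, z, s] len 3
[z, s, a] len 3
[a] len 1
[a, s] len 2
[a, s, z] len 3
[z] len 1
[z, i] len 2
Longest all-distinct length: 4.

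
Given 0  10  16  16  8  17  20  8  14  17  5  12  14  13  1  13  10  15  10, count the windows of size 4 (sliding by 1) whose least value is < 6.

9

[0, 10, 16, 16] → min 0  < 6 ✓
[10, 16, 16, 8] → min 8
[16, 16, 8, 17] → min 8
[16, 8, 17, 20] → min 8
[8, 17, 20, 8] → min 8
[17, 20, 8, 14] → min 8
[20, 8, 14, 17] → min 8
[8, 14, 17, 5] → min 5  < 6 ✓
[14, 17, 5, 12] → min 5  < 6 ✓
[17, 5, 12, 14] → min 5  < 6 ✓
[5, 12, 14, 13] → min 5  < 6 ✓
[12, 14, 13, 1] → min 1  < 6 ✓
[14, 13, 1, 13] → min 1  < 6 ✓
[13, 1, 13, 10] → min 1  < 6 ✓
[1, 13, 10, 15] → min 1  < 6 ✓
[13, 10, 15, 10] → min 10
9 windows satisfy the condition.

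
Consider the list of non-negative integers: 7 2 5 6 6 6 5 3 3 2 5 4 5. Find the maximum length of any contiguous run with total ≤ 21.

5

→ 7: sum 7, len 1
→ 2: sum 9, len 2
→ 5: sum 14, len 3
→ 6: sum 20, len 4
→ 6 (dropped 7): sum 19, len 4
→ 6 (dropped 2, 5): sum 18, len 3
→ 5 (dropped 6): sum 17, len 3
→ 3: sum 20, len 4
→ 3 (dropped 6): sum 17, len 4
→ 2: sum 19, len 5
→ 5 (dropped 6): sum 18, len 5
→ 4 (dropped 5): sum 17, len 5
→ 5 (dropped 3): sum 19, len 5
Longest length seen: 5.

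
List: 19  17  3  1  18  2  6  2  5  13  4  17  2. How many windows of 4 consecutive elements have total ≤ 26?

4

[19, 17, 3, 1] → sum 40
[17, 3, 1, 18] → sum 39
[3, 1, 18, 2] → sum 24  ≤ 26 ✓
[1, 18, 2, 6] → sum 27
[18, 2, 6, 2] → sum 28
[2, 6, 2, 5] → sum 15  ≤ 26 ✓
[6, 2, 5, 13] → sum 26  ≤ 26 ✓
[2, 5, 13, 4] → sum 24  ≤ 26 ✓
[5, 13, 4, 17] → sum 39
[13, 4, 17, 2] → sum 36
4 windows satisfy the condition.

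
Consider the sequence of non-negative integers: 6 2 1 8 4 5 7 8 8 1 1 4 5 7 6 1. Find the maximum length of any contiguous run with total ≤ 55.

12

Extend to the right; shrink from the left whenever the sum exceeds 55:
[6] sum 6 len 1
[6, 2] sum 8 len 2
[6, 2, 1] sum 9 len 3
[6, 2, 1, 8] sum 17 len 4
[6, 2, 1, 8, 4] sum 21 len 5
[6, 2, 1, 8, 4, 5] sum 26 len 6
[6, 2, 1, 8, 4, 5, 7] sum 33 len 7
[6, 2, 1, 8, 4, 5, 7, 8] sum 41 len 8
[6, 2, 1, 8, 4, 5, 7, 8, 8] sum 49 len 9
[6, 2, 1, 8, 4, 5, 7, 8, 8, 1] sum 50 len 10
[6, 2, 1, 8, 4, 5, 7, 8, 8, 1, 1] sum 51 len 11
[6, 2, 1, 8, 4, 5, 7, 8, 8, 1, 1, 4] sum 55 len 12
[2, 1, 8, 4, 5, 7, 8, 8, 1, 1, 4, 5] sum 54 len 12
[4, 5, 7, 8, 8, 1, 1, 4, 5, 7] sum 50 len 10
[5, 7, 8, 8, 1, 1, 4, 5, 7, 6] sum 52 len 10
[5, 7, 8, 8, 1, 1, 4, 5, 7, 6, 1] sum 53 len 11
Longest length seen: 12.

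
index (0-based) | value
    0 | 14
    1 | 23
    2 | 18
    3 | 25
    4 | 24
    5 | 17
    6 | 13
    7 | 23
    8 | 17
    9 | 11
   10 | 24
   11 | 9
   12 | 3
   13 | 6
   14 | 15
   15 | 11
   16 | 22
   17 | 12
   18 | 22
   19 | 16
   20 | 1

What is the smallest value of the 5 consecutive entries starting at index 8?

Elements at indices 8..12: 17, 11, 24, 9, 3
min(17, 11, 24, 9, 3) = 3

3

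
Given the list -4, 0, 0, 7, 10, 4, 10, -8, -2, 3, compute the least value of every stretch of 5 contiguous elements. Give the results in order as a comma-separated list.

-4, 0, 0, -8, -8, -8

[-4, 0, 0, 7, 10] → min -4
[0, 0, 7, 10, 4] → min 0
[0, 7, 10, 4, 10] → min 0
[7, 10, 4, 10, -8] → min -8
[10, 4, 10, -8, -2] → min -8
[4, 10, -8, -2, 3] → min -8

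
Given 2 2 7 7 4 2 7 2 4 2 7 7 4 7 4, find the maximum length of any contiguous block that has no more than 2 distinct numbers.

5

[2] 1 distinct, len 1
[2, 2] 1 distinct, len 2
[2, 2, 7] 2 distinct, len 3
[2, 2, 7, 7] 2 distinct, len 4
[7, 7, 4] 2 distinct, len 3
[4, 2] 2 distinct, len 2
[2, 7] 2 distinct, len 2
[2, 7, 2] 2 distinct, len 3
[2, 4] 2 distinct, len 2
[2, 4, 2] 2 distinct, len 3
[2, 7] 2 distinct, len 2
[2, 7, 7] 2 distinct, len 3
[7, 7, 4] 2 distinct, len 3
[7, 7, 4, 7] 2 distinct, len 4
[7, 7, 4, 7, 4] 2 distinct, len 5
Longest length with ≤2 distinct: 5.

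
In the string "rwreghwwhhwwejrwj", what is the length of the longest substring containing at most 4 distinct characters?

10

add r: window [r] (1 distinct), len 1
add w: window [r, w] (2 distinct), len 2
add r: window [r, w, r] (2 distinct), len 3
add e: window [r, w, r, e] (3 distinct), len 4
add g: window [r, w, r, e, g] (4 distinct), len 5
add h: window [r, e, g, h] (4 distinct), len 4
add w: window [e, g, h, w] (4 distinct), len 4
add w: window [e, g, h, w, w] (4 distinct), len 5
add h: window [e, g, h, w, w, h] (4 distinct), len 6
add h: window [e, g, h, w, w, h, h] (4 distinct), len 7
add w: window [e, g, h, w, w, h, h, w] (4 distinct), len 8
add w: window [e, g, h, w, w, h, h, w, w] (4 distinct), len 9
add e: window [e, g, h, w, w, h, h, w, w, e] (4 distinct), len 10
add j: window [h, w, w, h, h, w, w, e, j] (4 distinct), len 9
add r: window [w, w, e, j, r] (4 distinct), len 5
add w: window [w, w, e, j, r, w] (4 distinct), len 6
add j: window [w, w, e, j, r, w, j] (4 distinct), len 7
Longest length with ≤4 distinct: 10.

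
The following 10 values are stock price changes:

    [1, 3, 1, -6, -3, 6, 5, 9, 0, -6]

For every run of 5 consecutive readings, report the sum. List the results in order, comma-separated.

-4, 1, 3, 11, 17, 14

Sliding a size-5 window across the 10 values:
[1, 3, 1, -6, -3] → sum -4
[3, 1, -6, -3, 6] → sum 1
[1, -6, -3, 6, 5] → sum 3
[-6, -3, 6, 5, 9] → sum 11
[-3, 6, 5, 9, 0] → sum 17
[6, 5, 9, 0, -6] → sum 14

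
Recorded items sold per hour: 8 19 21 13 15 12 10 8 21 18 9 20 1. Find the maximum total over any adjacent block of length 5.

80

8 19 21 13 15 → sum 76
19 21 13 15 12 → sum 80
21 13 15 12 10 → sum 71
13 15 12 10 8 → sum 58
15 12 10 8 21 → sum 66
12 10 8 21 18 → sum 69
10 8 21 18 9 → sum 66
8 21 18 9 20 → sum 76
21 18 9 20 1 → sum 69
Maximum of these is 80.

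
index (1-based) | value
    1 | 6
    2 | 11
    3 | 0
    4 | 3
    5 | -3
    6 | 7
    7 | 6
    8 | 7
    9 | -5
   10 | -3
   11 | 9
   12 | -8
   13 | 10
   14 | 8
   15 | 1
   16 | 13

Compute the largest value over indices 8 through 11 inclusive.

9

Elements at indices 8..11: 7, -5, -3, 9
max(7, -5, -3, 9) = 9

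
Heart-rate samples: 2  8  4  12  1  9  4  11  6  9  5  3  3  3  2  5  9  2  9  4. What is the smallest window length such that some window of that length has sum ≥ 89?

16

add 2: running sum 2 < 89
add 8: running sum 10 < 89
add 4: running sum 14 < 89
add 12: running sum 26 < 89
add 1: running sum 27 < 89
add 9: running sum 36 < 89
add 4: running sum 40 < 89
add 11: running sum 51 < 89
add 6: running sum 57 < 89
add 9: running sum 66 < 89
add 5: running sum 71 < 89
add 3: running sum 74 < 89
add 3: running sum 77 < 89
add 3: running sum 80 < 89
add 2: running sum 82 < 89
add 5: running sum 87 < 89
add 9: shortest ending here [8, 4, 12, 1, 9, 4, 11, 6, 9, 5, 3, 3, 3, 2, 5, 9] sum 94, len 16
add 2: shortest ending here [8, 4, 12, 1, 9, 4, 11, 6, 9, 5, 3, 3, 3, 2, 5, 9, 2] sum 96, len 17
add 9: shortest ending here [12, 1, 9, 4, 11, 6, 9, 5, 3, 3, 3, 2, 5, 9, 2, 9] sum 93, len 16
add 4: shortest ending here [12, 1, 9, 4, 11, 6, 9, 5, 3, 3, 3, 2, 5, 9, 2, 9, 4] sum 97, len 17
Shortest qualifying length: 16.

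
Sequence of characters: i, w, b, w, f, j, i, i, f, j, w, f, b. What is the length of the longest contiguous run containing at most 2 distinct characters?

add i: window [i] (1 distinct), len 1
add w: window [i, w] (2 distinct), len 2
add b: window [w, b] (2 distinct), len 2
add w: window [w, b, w] (2 distinct), len 3
add f: window [w, f] (2 distinct), len 2
add j: window [f, j] (2 distinct), len 2
add i: window [j, i] (2 distinct), len 2
add i: window [j, i, i] (2 distinct), len 3
add f: window [i, i, f] (2 distinct), len 3
add j: window [f, j] (2 distinct), len 2
add w: window [j, w] (2 distinct), len 2
add f: window [w, f] (2 distinct), len 2
add b: window [f, b] (2 distinct), len 2
Longest length with ≤2 distinct: 3.

3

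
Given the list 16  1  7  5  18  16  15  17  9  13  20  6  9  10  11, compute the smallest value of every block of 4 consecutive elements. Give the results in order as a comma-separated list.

Sliding a size-4 window across the 15 values:
(16, 1, 7, 5) → min 1
(1, 7, 5, 18) → min 1
(7, 5, 18, 16) → min 5
(5, 18, 16, 15) → min 5
(18, 16, 15, 17) → min 15
(16, 15, 17, 9) → min 9
(15, 17, 9, 13) → min 9
(17, 9, 13, 20) → min 9
(9, 13, 20, 6) → min 6
(13, 20, 6, 9) → min 6
(20, 6, 9, 10) → min 6
(6, 9, 10, 11) → min 6

1, 1, 5, 5, 15, 9, 9, 9, 6, 6, 6, 6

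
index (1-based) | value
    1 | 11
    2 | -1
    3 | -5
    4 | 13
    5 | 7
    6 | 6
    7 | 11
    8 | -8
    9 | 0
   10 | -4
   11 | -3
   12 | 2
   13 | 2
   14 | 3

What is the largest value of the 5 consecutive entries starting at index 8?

Elements at indices 8..12: -8, 0, -4, -3, 2
max(-8, 0, -4, -3, 2) = 2

2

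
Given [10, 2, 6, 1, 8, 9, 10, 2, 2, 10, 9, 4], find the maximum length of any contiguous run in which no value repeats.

6

add 10: [10] len 1
add 2: [10, 2] len 2
add 6: [10, 2, 6] len 3
add 1: [10, 2, 6, 1] len 4
add 8: [10, 2, 6, 1, 8] len 5
add 9: [10, 2, 6, 1, 8, 9] len 6
add 10 (repeat 10, move left end past it): [2, 6, 1, 8, 9, 10] len 6
add 2 (repeat 2, move left end past it): [6, 1, 8, 9, 10, 2] len 6
add 2 (repeat 2, move left end past it): [2] len 1
add 10: [2, 10] len 2
add 9: [2, 10, 9] len 3
add 4: [2, 10, 9, 4] len 4
Longest all-distinct length: 6.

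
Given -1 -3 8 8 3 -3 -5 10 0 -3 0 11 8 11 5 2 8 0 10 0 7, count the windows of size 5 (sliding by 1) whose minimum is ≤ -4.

5

-1 -3 8 8 3 → min -3
-3 8 8 3 -3 → min -3
8 8 3 -3 -5 → min -5  ≤ -4 ✓
8 3 -3 -5 10 → min -5  ≤ -4 ✓
3 -3 -5 10 0 → min -5  ≤ -4 ✓
-3 -5 10 0 -3 → min -5  ≤ -4 ✓
-5 10 0 -3 0 → min -5  ≤ -4 ✓
10 0 -3 0 11 → min -3
0 -3 0 11 8 → min -3
-3 0 11 8 11 → min -3
0 11 8 11 5 → min 0
11 8 11 5 2 → min 2
8 11 5 2 8 → min 2
11 5 2 8 0 → min 0
5 2 8 0 10 → min 0
2 8 0 10 0 → min 0
8 0 10 0 7 → min 0
5 windows satisfy the condition.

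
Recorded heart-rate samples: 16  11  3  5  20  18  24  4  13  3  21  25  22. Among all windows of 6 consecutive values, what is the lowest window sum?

73

(16, 11, 3, 5, 20, 18) → sum 73
(11, 3, 5, 20, 18, 24) → sum 81
(3, 5, 20, 18, 24, 4) → sum 74
(5, 20, 18, 24, 4, 13) → sum 84
(20, 18, 24, 4, 13, 3) → sum 82
(18, 24, 4, 13, 3, 21) → sum 83
(24, 4, 13, 3, 21, 25) → sum 90
(4, 13, 3, 21, 25, 22) → sum 88
Lowest of these is 73.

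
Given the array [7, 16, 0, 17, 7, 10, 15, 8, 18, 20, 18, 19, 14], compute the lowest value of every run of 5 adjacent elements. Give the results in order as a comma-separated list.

[7, 16, 0, 17, 7] → min 0
[16, 0, 17, 7, 10] → min 0
[0, 17, 7, 10, 15] → min 0
[17, 7, 10, 15, 8] → min 7
[7, 10, 15, 8, 18] → min 7
[10, 15, 8, 18, 20] → min 8
[15, 8, 18, 20, 18] → min 8
[8, 18, 20, 18, 19] → min 8
[18, 20, 18, 19, 14] → min 14

0, 0, 0, 7, 7, 8, 8, 8, 14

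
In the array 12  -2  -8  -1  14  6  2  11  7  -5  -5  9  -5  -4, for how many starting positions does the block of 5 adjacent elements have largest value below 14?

5

[12, -2, -8, -1, 14] → max 14
[-2, -8, -1, 14, 6] → max 14
[-8, -1, 14, 6, 2] → max 14
[-1, 14, 6, 2, 11] → max 14
[14, 6, 2, 11, 7] → max 14
[6, 2, 11, 7, -5] → max 11  < 14 ✓
[2, 11, 7, -5, -5] → max 11  < 14 ✓
[11, 7, -5, -5, 9] → max 11  < 14 ✓
[7, -5, -5, 9, -5] → max 9  < 14 ✓
[-5, -5, 9, -5, -4] → max 9  < 14 ✓
5 windows satisfy the condition.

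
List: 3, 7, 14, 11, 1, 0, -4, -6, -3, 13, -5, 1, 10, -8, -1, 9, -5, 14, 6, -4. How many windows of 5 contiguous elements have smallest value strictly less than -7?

5

[3, 7, 14, 11, 1] → min 1
[7, 14, 11, 1, 0] → min 0
[14, 11, 1, 0, -4] → min -4
[11, 1, 0, -4, -6] → min -6
[1, 0, -4, -6, -3] → min -6
[0, -4, -6, -3, 13] → min -6
[-4, -6, -3, 13, -5] → min -6
[-6, -3, 13, -5, 1] → min -6
[-3, 13, -5, 1, 10] → min -5
[13, -5, 1, 10, -8] → min -8  < -7 ✓
[-5, 1, 10, -8, -1] → min -8  < -7 ✓
[1, 10, -8, -1, 9] → min -8  < -7 ✓
[10, -8, -1, 9, -5] → min -8  < -7 ✓
[-8, -1, 9, -5, 14] → min -8  < -7 ✓
[-1, 9, -5, 14, 6] → min -5
[9, -5, 14, 6, -4] → min -5
5 windows satisfy the condition.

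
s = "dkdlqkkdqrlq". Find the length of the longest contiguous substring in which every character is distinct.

add d: [d] len 1
add k: [d, k] len 2
add d (repeat d, move left end past it): [k, d] len 2
add l: [k, d, l] len 3
add q: [k, d, l, q] len 4
add k (repeat k, move left end past it): [d, l, q, k] len 4
add k (repeat k, move left end past it): [k] len 1
add d: [k, d] len 2
add q: [k, d, q] len 3
add r: [k, d, q, r] len 4
add l: [k, d, q, r, l] len 5
add q (repeat q, move left end past it): [r, l, q] len 3
Longest all-distinct length: 5.

5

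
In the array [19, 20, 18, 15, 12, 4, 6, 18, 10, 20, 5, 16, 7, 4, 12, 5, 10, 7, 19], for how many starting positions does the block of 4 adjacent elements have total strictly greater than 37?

19 20 18 15 → sum 72  > 37 ✓
20 18 15 12 → sum 65  > 37 ✓
18 15 12 4 → sum 49  > 37 ✓
15 12 4 6 → sum 37
12 4 6 18 → sum 40  > 37 ✓
4 6 18 10 → sum 38  > 37 ✓
6 18 10 20 → sum 54  > 37 ✓
18 10 20 5 → sum 53  > 37 ✓
10 20 5 16 → sum 51  > 37 ✓
20 5 16 7 → sum 48  > 37 ✓
5 16 7 4 → sum 32
16 7 4 12 → sum 39  > 37 ✓
7 4 12 5 → sum 28
4 12 5 10 → sum 31
12 5 10 7 → sum 34
5 10 7 19 → sum 41  > 37 ✓
11 windows satisfy the condition.

11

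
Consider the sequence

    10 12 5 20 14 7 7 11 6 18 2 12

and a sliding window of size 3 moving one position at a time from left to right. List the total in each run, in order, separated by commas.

Sliding a size-3 window across the 12 values:
(10, 12, 5) → sum 27
(12, 5, 20) → sum 37
(5, 20, 14) → sum 39
(20, 14, 7) → sum 41
(14, 7, 7) → sum 28
(7, 7, 11) → sum 25
(7, 11, 6) → sum 24
(11, 6, 18) → sum 35
(6, 18, 2) → sum 26
(18, 2, 12) → sum 32

27, 37, 39, 41, 28, 25, 24, 35, 26, 32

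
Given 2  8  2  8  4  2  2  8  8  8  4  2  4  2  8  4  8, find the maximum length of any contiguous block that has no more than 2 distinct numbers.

[2] 1 distinct, len 1
[2, 8] 2 distinct, len 2
[2, 8, 2] 2 distinct, len 3
[2, 8, 2, 8] 2 distinct, len 4
[8, 4] 2 distinct, len 2
[4, 2] 2 distinct, len 2
[4, 2, 2] 2 distinct, len 3
[2, 2, 8] 2 distinct, len 3
[2, 2, 8, 8] 2 distinct, len 4
[2, 2, 8, 8, 8] 2 distinct, len 5
[8, 8, 8, 4] 2 distinct, len 4
[4, 2] 2 distinct, len 2
[4, 2, 4] 2 distinct, len 3
[4, 2, 4, 2] 2 distinct, len 4
[2, 8] 2 distinct, len 2
[8, 4] 2 distinct, len 2
[8, 4, 8] 2 distinct, len 3
Longest length with ≤2 distinct: 5.

5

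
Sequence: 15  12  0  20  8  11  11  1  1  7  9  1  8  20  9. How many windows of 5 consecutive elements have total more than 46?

5

[15, 12, 0, 20, 8] → sum 55  > 46 ✓
[12, 0, 20, 8, 11] → sum 51  > 46 ✓
[0, 20, 8, 11, 11] → sum 50  > 46 ✓
[20, 8, 11, 11, 1] → sum 51  > 46 ✓
[8, 11, 11, 1, 1] → sum 32
[11, 11, 1, 1, 7] → sum 31
[11, 1, 1, 7, 9] → sum 29
[1, 1, 7, 9, 1] → sum 19
[1, 7, 9, 1, 8] → sum 26
[7, 9, 1, 8, 20] → sum 45
[9, 1, 8, 20, 9] → sum 47  > 46 ✓
5 windows satisfy the condition.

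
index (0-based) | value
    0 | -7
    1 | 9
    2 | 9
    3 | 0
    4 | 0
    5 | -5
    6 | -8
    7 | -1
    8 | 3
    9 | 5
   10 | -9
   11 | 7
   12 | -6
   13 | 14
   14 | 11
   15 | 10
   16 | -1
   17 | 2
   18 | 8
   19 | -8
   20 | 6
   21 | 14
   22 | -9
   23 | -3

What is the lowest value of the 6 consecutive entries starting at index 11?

Elements at indices 11..16: 7, -6, 14, 11, 10, -1
min(7, -6, 14, 11, 10, -1) = -6

-6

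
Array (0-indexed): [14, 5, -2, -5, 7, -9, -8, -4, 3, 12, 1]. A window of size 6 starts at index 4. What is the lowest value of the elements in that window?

-9

Elements at indices 4..9: 7, -9, -8, -4, 3, 12
min(7, -9, -8, -4, 3, 12) = -9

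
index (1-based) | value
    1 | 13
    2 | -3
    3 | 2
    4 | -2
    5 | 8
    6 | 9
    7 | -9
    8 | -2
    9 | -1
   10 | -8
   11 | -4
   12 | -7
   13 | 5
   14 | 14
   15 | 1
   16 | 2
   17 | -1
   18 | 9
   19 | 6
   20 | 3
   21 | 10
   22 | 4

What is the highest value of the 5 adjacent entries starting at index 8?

-1

Elements at indices 8..12: -2, -1, -8, -4, -7
max(-2, -1, -8, -4, -7) = -1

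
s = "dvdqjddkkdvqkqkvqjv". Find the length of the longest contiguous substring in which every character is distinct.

add d: [d] len 1
add v: [d, v] len 2
add d (repeat d, move left end past it): [v, d] len 2
add q: [v, d, q] len 3
add j: [v, d, q, j] len 4
add d (repeat d, move left end past it): [q, j, d] len 3
add d (repeat d, move left end past it): [d] len 1
add k: [d, k] len 2
add k (repeat k, move left end past it): [k] len 1
add d: [k, d] len 2
add v: [k, d, v] len 3
add q: [k, d, v, q] len 4
add k (repeat k, move left end past it): [d, v, q, k] len 4
add q (repeat q, move left end past it): [k, q] len 2
add k (repeat k, move left end past it): [q, k] len 2
add v: [q, k, v] len 3
add q (repeat q, move left end past it): [k, v, q] len 3
add j: [k, v, q, j] len 4
add v (repeat v, move left end past it): [q, j, v] len 3
Longest all-distinct length: 4.

4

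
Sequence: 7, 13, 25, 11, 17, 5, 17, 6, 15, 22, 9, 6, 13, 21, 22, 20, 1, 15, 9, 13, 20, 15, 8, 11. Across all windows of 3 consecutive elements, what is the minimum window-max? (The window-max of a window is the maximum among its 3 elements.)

(7, 13, 25) → max 25
(13, 25, 11) → max 25
(25, 11, 17) → max 25
(11, 17, 5) → max 17
(17, 5, 17) → max 17
(5, 17, 6) → max 17
(17, 6, 15) → max 17
(6, 15, 22) → max 22
(15, 22, 9) → max 22
(22, 9, 6) → max 22
(9, 6, 13) → max 13
(6, 13, 21) → max 21
(13, 21, 22) → max 22
(21, 22, 20) → max 22
(22, 20, 1) → max 22
(20, 1, 15) → max 20
(1, 15, 9) → max 15
(15, 9, 13) → max 15
(9, 13, 20) → max 20
(13, 20, 15) → max 20
(20, 15, 8) → max 20
(15, 8, 11) → max 15
Minimum of these is 13.

13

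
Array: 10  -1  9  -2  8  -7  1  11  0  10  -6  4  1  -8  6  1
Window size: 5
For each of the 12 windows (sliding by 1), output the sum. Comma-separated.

10 -1 9 -2 8 → sum 24
-1 9 -2 8 -7 → sum 7
9 -2 8 -7 1 → sum 9
-2 8 -7 1 11 → sum 11
8 -7 1 11 0 → sum 13
-7 1 11 0 10 → sum 15
1 11 0 10 -6 → sum 16
11 0 10 -6 4 → sum 19
0 10 -6 4 1 → sum 9
10 -6 4 1 -8 → sum 1
-6 4 1 -8 6 → sum -3
4 1 -8 6 1 → sum 4

24, 7, 9, 11, 13, 15, 16, 19, 9, 1, -3, 4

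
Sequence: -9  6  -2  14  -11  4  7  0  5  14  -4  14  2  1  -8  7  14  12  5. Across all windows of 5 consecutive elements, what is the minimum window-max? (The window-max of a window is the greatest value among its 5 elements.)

[-9, 6, -2, 14, -11] → max 14
[6, -2, 14, -11, 4] → max 14
[-2, 14, -11, 4, 7] → max 14
[14, -11, 4, 7, 0] → max 14
[-11, 4, 7, 0, 5] → max 7
[4, 7, 0, 5, 14] → max 14
[7, 0, 5, 14, -4] → max 14
[0, 5, 14, -4, 14] → max 14
[5, 14, -4, 14, 2] → max 14
[14, -4, 14, 2, 1] → max 14
[-4, 14, 2, 1, -8] → max 14
[14, 2, 1, -8, 7] → max 14
[2, 1, -8, 7, 14] → max 14
[1, -8, 7, 14, 12] → max 14
[-8, 7, 14, 12, 5] → max 14
Minimum of these is 7.

7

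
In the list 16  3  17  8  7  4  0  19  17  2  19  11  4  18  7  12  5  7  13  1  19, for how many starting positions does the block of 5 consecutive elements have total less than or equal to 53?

(16, 3, 17, 8, 7) → sum 51  ≤ 53 ✓
(3, 17, 8, 7, 4) → sum 39  ≤ 53 ✓
(17, 8, 7, 4, 0) → sum 36  ≤ 53 ✓
(8, 7, 4, 0, 19) → sum 38  ≤ 53 ✓
(7, 4, 0, 19, 17) → sum 47  ≤ 53 ✓
(4, 0, 19, 17, 2) → sum 42  ≤ 53 ✓
(0, 19, 17, 2, 19) → sum 57
(19, 17, 2, 19, 11) → sum 68
(17, 2, 19, 11, 4) → sum 53  ≤ 53 ✓
(2, 19, 11, 4, 18) → sum 54
(19, 11, 4, 18, 7) → sum 59
(11, 4, 18, 7, 12) → sum 52  ≤ 53 ✓
(4, 18, 7, 12, 5) → sum 46  ≤ 53 ✓
(18, 7, 12, 5, 7) → sum 49  ≤ 53 ✓
(7, 12, 5, 7, 13) → sum 44  ≤ 53 ✓
(12, 5, 7, 13, 1) → sum 38  ≤ 53 ✓
(5, 7, 13, 1, 19) → sum 45  ≤ 53 ✓
13 windows satisfy the condition.

13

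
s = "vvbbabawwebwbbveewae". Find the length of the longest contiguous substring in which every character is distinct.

[v] len 1
[v] len 1
[v, b] len 2
[b] len 1
[b, a] len 2
[a, b] len 2
[b, a] len 2
[b, a, w] len 3
[w] len 1
[w, e] len 2
[w, e, b] len 3
[e, b, w] len 3
[w, b] len 2
[b] len 1
[b, v] len 2
[b, v, e] len 3
[e] len 1
[e, w] len 2
[e, w, a] len 3
[w, a, e] len 3
Longest all-distinct length: 3.

3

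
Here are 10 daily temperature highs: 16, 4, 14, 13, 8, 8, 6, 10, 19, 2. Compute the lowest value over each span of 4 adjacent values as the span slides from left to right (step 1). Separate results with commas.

4, 4, 8, 6, 6, 6, 2

Sliding a size-4 window across the 10 values:
[16, 4, 14, 13] → min 4
[4, 14, 13, 8] → min 4
[14, 13, 8, 8] → min 8
[13, 8, 8, 6] → min 6
[8, 8, 6, 10] → min 6
[8, 6, 10, 19] → min 6
[6, 10, 19, 2] → min 2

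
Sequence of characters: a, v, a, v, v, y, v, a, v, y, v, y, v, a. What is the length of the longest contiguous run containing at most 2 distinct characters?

Extend right; when distinct count exceeds 2, shrink from the left:
[a] 1 distinct, len 1
[a, v] 2 distinct, len 2
[a, v, a] 2 distinct, len 3
[a, v, a, v] 2 distinct, len 4
[a, v, a, v, v] 2 distinct, len 5
[v, v, y] 2 distinct, len 3
[v, v, y, v] 2 distinct, len 4
[v, a] 2 distinct, len 2
[v, a, v] 2 distinct, len 3
[v, y] 2 distinct, len 2
[v, y, v] 2 distinct, len 3
[v, y, v, y] 2 distinct, len 4
[v, y, v, y, v] 2 distinct, len 5
[v, a] 2 distinct, len 2
Longest length with ≤2 distinct: 5.

5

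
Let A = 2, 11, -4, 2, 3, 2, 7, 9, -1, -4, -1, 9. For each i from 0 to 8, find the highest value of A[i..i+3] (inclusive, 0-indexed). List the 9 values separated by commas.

11, 11, 3, 7, 9, 9, 9, 9, 9

(2, 11, -4, 2) → max 11
(11, -4, 2, 3) → max 11
(-4, 2, 3, 2) → max 3
(2, 3, 2, 7) → max 7
(3, 2, 7, 9) → max 9
(2, 7, 9, -1) → max 9
(7, 9, -1, -4) → max 9
(9, -1, -4, -1) → max 9
(-1, -4, -1, 9) → max 9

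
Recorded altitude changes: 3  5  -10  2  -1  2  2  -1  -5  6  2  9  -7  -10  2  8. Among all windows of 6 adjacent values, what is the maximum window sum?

(3, 5, -10, 2, -1, 2) → sum 1
(5, -10, 2, -1, 2, 2) → sum 0
(-10, 2, -1, 2, 2, -1) → sum -6
(2, -1, 2, 2, -1, -5) → sum -1
(-1, 2, 2, -1, -5, 6) → sum 3
(2, 2, -1, -5, 6, 2) → sum 6
(2, -1, -5, 6, 2, 9) → sum 13
(-1, -5, 6, 2, 9, -7) → sum 4
(-5, 6, 2, 9, -7, -10) → sum -5
(6, 2, 9, -7, -10, 2) → sum 2
(2, 9, -7, -10, 2, 8) → sum 4
Maximum of these is 13.

13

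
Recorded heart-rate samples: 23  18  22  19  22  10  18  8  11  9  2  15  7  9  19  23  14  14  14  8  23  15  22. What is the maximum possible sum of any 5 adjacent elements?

Window sums for each of the 19 positions:
[23, 18, 22, 19, 22] → sum 104
[18, 22, 19, 22, 10] → sum 91
[22, 19, 22, 10, 18] → sum 91
[19, 22, 10, 18, 8] → sum 77
[22, 10, 18, 8, 11] → sum 69
[10, 18, 8, 11, 9] → sum 56
[18, 8, 11, 9, 2] → sum 48
[8, 11, 9, 2, 15] → sum 45
[11, 9, 2, 15, 7] → sum 44
[9, 2, 15, 7, 9] → sum 42
[2, 15, 7, 9, 19] → sum 52
[15, 7, 9, 19, 23] → sum 73
[7, 9, 19, 23, 14] → sum 72
[9, 19, 23, 14, 14] → sum 79
[19, 23, 14, 14, 14] → sum 84
[23, 14, 14, 14, 8] → sum 73
[14, 14, 14, 8, 23] → sum 73
[14, 14, 8, 23, 15] → sum 74
[14, 8, 23, 15, 22] → sum 82
Maximum of these is 104.

104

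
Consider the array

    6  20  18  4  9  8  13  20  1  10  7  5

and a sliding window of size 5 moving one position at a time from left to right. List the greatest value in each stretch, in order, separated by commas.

6 20 18 4 9 → max 20
20 18 4 9 8 → max 20
18 4 9 8 13 → max 18
4 9 8 13 20 → max 20
9 8 13 20 1 → max 20
8 13 20 1 10 → max 20
13 20 1 10 7 → max 20
20 1 10 7 5 → max 20

20, 20, 18, 20, 20, 20, 20, 20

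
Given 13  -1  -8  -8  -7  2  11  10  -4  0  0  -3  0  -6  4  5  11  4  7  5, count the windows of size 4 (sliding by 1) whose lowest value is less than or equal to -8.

4

13 -1 -8 -8 → min -8  ≤ -8 ✓
-1 -8 -8 -7 → min -8  ≤ -8 ✓
-8 -8 -7 2 → min -8  ≤ -8 ✓
-8 -7 2 11 → min -8  ≤ -8 ✓
-7 2 11 10 → min -7
2 11 10 -4 → min -4
11 10 -4 0 → min -4
10 -4 0 0 → min -4
-4 0 0 -3 → min -4
0 0 -3 0 → min -3
0 -3 0 -6 → min -6
-3 0 -6 4 → min -6
0 -6 4 5 → min -6
-6 4 5 11 → min -6
4 5 11 4 → min 4
5 11 4 7 → min 4
11 4 7 5 → min 4
4 windows satisfy the condition.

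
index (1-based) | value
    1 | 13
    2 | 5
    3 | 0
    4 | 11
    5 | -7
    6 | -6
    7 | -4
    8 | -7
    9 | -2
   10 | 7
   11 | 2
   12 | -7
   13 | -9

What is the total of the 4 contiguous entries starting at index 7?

Elements at indices 7..10: -4, -7, -2, 7
sum(-4, -7, -2, 7) = -6

-6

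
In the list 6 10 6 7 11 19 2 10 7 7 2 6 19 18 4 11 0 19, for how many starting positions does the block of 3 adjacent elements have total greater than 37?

2

(6, 10, 6) → sum 22
(10, 6, 7) → sum 23
(6, 7, 11) → sum 24
(7, 11, 19) → sum 37
(11, 19, 2) → sum 32
(19, 2, 10) → sum 31
(2, 10, 7) → sum 19
(10, 7, 7) → sum 24
(7, 7, 2) → sum 16
(7, 2, 6) → sum 15
(2, 6, 19) → sum 27
(6, 19, 18) → sum 43  > 37 ✓
(19, 18, 4) → sum 41  > 37 ✓
(18, 4, 11) → sum 33
(4, 11, 0) → sum 15
(11, 0, 19) → sum 30
2 windows satisfy the condition.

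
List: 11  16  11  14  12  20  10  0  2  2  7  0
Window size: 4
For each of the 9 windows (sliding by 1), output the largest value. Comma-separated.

11 16 11 14 → max 16
16 11 14 12 → max 16
11 14 12 20 → max 20
14 12 20 10 → max 20
12 20 10 0 → max 20
20 10 0 2 → max 20
10 0 2 2 → max 10
0 2 2 7 → max 7
2 2 7 0 → max 7

16, 16, 20, 20, 20, 20, 10, 7, 7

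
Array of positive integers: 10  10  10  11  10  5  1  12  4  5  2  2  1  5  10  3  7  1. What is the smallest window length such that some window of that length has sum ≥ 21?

Extend right; whenever the sum reaches 21, record the length and shrink from the left:
add 10: running sum 10 < 21
add 10: running sum 20 < 21
add 10: shortest ending here [10, 10, 10] sum 30, len 3
add 11: shortest ending here [10, 11] sum 21, len 2
add 10: shortest ending here [11, 10] sum 21, len 2
add 5: shortest ending here [11, 10, 5] sum 26, len 3
add 1: shortest ending here [11, 10, 5, 1] sum 27, len 4
add 12: shortest ending here [10, 5, 1, 12] sum 28, len 4
add 4: shortest ending here [5, 1, 12, 4] sum 22, len 4
add 5: shortest ending here [12, 4, 5] sum 21, len 3
add 2: shortest ending here [12, 4, 5, 2] sum 23, len 4
add 2: shortest ending here [12, 4, 5, 2, 2] sum 25, len 5
add 1: shortest ending here [12, 4, 5, 2, 2, 1] sum 26, len 6
add 5: shortest ending here [12, 4, 5, 2, 2, 1, 5] sum 31, len 7
add 10: shortest ending here [5, 2, 2, 1, 5, 10] sum 25, len 6
add 3: shortest ending here [2, 1, 5, 10, 3] sum 21, len 5
add 7: shortest ending here [5, 10, 3, 7] sum 25, len 4
add 1: shortest ending here [10, 3, 7, 1] sum 21, len 4
Shortest qualifying length: 2.

2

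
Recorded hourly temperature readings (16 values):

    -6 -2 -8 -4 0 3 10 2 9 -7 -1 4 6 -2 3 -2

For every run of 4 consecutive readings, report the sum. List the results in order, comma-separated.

Sliding a size-4 window across the 16 values:
-6 -2 -8 -4 → sum -20
-2 -8 -4 0 → sum -14
-8 -4 0 3 → sum -9
-4 0 3 10 → sum 9
0 3 10 2 → sum 15
3 10 2 9 → sum 24
10 2 9 -7 → sum 14
2 9 -7 -1 → sum 3
9 -7 -1 4 → sum 5
-7 -1 4 6 → sum 2
-1 4 6 -2 → sum 7
4 6 -2 3 → sum 11
6 -2 3 -2 → sum 5

-20, -14, -9, 9, 15, 24, 14, 3, 5, 2, 7, 11, 5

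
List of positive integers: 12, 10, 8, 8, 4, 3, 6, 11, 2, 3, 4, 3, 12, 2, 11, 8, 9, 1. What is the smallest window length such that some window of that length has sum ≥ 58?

8

add 12: running sum 12 < 58
add 10: running sum 22 < 58
add 8: running sum 30 < 58
add 8: running sum 38 < 58
add 4: running sum 42 < 58
add 3: running sum 45 < 58
add 6: running sum 51 < 58
add 11: shortest ending here [12, 10, 8, 8, 4, 3, 6, 11] sum 62, len 8
add 2: shortest ending here [12, 10, 8, 8, 4, 3, 6, 11, 2] sum 64, len 9
add 3: shortest ending here [12, 10, 8, 8, 4, 3, 6, 11, 2, 3] sum 67, len 10
add 4: shortest ending here [10, 8, 8, 4, 3, 6, 11, 2, 3, 4] sum 59, len 10
add 3: shortest ending here [10, 8, 8, 4, 3, 6, 11, 2, 3, 4, 3] sum 62, len 11
add 12: shortest ending here [8, 8, 4, 3, 6, 11, 2, 3, 4, 3, 12] sum 64, len 11
add 2: shortest ending here [8, 4, 3, 6, 11, 2, 3, 4, 3, 12, 2] sum 58, len 11
add 11: shortest ending here [4, 3, 6, 11, 2, 3, 4, 3, 12, 2, 11] sum 61, len 11
add 8: shortest ending here [6, 11, 2, 3, 4, 3, 12, 2, 11, 8] sum 62, len 10
add 9: shortest ending here [11, 2, 3, 4, 3, 12, 2, 11, 8, 9] sum 65, len 10
add 1: shortest ending here [11, 2, 3, 4, 3, 12, 2, 11, 8, 9, 1] sum 66, len 11
Shortest qualifying length: 8.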